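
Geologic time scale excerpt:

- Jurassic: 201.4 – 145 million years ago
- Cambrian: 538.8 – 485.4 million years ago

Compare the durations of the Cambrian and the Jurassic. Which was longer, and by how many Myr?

Cambrian: 538.8 − 485.4 = 53.4 Myr.
Jurassic: 201.4 − 145 = 56.4 Myr.
Difference: 56.4 − 53.4 = 3 Myr, so the Jurassic was longer.

Jurassic, by 3 million years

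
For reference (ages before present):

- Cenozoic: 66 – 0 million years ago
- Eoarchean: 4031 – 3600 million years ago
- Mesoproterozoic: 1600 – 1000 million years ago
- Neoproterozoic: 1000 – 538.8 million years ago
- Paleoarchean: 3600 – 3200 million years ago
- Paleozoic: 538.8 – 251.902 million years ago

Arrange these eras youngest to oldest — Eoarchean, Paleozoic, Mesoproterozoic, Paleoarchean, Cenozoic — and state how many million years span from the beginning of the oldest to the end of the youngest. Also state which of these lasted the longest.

Start ages (Ma): Eoarchean 4031, Paleoarchean 3600, Mesoproterozoic 1600, Paleozoic 538.8, Cenozoic 66.
Ordered youngest to oldest: Cenozoic, Paleozoic, Mesoproterozoic, Paleoarchean, Eoarchean.
Span = 4031 − 0 = 4031 Myr.
Durations: Mesoproterozoic 600, Cenozoic 66, Paleoarchean 400, Eoarchean 431, Paleozoic 286.898 → longest is Mesoproterozoic (600 Myr).

Cenozoic → Paleozoic → Mesoproterozoic → Paleoarchean → Eoarchean; total span 4031 Myr; longest is Mesoproterozoic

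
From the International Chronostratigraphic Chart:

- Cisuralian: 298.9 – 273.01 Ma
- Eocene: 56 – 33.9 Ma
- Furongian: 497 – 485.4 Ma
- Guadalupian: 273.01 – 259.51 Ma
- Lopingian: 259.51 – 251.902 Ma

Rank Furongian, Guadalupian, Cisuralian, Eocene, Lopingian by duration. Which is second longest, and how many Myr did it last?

Eocene, 22.1 million years

Start − end for each: Furongian 497 − 485.4 = 11.6; Guadalupian 273.01 − 259.51 = 13.5; Cisuralian 298.9 − 273.01 = 25.89; Eocene 56 − 33.9 = 22.1; Lopingian 259.51 − 251.902 = 7.608.
Ranking these from longest: Cisuralian > Eocene > Guadalupian > Furongian > Lopingian.
Position 2 in that ranking is Eocene, which lasted 22.1 Myr.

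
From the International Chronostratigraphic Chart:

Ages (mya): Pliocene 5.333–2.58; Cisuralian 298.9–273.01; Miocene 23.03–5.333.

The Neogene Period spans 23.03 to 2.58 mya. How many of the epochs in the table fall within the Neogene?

2

Epochs inside 23.03–2.58 Ma: Miocene, Pliocene — 2 in total.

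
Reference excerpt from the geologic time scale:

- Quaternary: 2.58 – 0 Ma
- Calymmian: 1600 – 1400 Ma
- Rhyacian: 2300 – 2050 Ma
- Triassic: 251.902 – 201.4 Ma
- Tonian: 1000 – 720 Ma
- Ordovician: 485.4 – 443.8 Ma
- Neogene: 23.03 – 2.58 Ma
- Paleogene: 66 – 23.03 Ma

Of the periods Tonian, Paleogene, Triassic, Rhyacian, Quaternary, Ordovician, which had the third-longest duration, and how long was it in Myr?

Durations: Tonian 280; Paleogene 42.97; Triassic 50.502; Rhyacian 250; Quaternary 2.58; Ordovician 41.6 Myr.
Sorted longest-first: Tonian (280), Rhyacian (250), Triassic (50.502), Paleogene (42.97), Ordovician (41.6), Quaternary (2.58).
The third longest is Triassic at 50.502 Myr.

Triassic, 50.502 million years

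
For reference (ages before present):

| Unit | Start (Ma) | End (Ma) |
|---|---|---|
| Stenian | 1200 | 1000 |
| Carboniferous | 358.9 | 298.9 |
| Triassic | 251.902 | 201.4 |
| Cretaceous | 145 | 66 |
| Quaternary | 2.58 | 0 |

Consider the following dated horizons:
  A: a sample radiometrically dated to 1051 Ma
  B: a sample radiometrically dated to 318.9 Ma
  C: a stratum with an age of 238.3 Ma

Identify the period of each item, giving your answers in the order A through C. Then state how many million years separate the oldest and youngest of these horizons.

Match each age against the start–end ranges in the excerpt: A = 1051 Ma → Stenian (1200–1000); B = 318.9 Ma → Carboniferous (358.9–298.9); C = 238.3 Ma → Triassic (251.902–201.4).
The largest age is 1051 Ma and the smallest is 238.3 Ma; their difference is 812.7 Myr.

A — Stenian; B — Carboniferous; C — Triassic; span 812.7 million years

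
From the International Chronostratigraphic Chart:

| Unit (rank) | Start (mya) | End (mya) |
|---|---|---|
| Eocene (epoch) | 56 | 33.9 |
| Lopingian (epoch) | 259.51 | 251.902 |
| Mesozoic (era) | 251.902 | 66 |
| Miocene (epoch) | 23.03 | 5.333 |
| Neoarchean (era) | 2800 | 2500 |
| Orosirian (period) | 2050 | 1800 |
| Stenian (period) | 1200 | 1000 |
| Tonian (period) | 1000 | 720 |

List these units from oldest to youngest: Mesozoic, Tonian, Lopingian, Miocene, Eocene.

Tonian → Lopingian → Mesozoic → Eocene → Miocene

The oldest of these is Tonian (starts 1000 Ma) and the youngest is Miocene (ends 5.333 Ma).
In between, by decreasing start age: Lopingian (259.51), Mesozoic (251.902), Eocene (56).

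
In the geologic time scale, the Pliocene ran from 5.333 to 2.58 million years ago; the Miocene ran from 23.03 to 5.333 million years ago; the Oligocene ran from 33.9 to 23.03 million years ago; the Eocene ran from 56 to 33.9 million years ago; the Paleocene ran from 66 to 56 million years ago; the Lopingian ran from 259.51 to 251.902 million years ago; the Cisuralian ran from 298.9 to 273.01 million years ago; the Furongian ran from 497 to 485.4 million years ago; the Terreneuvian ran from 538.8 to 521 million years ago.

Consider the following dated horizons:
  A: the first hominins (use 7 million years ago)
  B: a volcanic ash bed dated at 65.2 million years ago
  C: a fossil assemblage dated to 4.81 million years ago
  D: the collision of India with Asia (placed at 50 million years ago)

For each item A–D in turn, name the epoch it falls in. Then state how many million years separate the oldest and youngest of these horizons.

A: 7 Ma lies in 23.03–5.333 Ma, so Miocene.
B: 65.2 Ma lies in 66–56 Ma, so Paleocene.
C: 4.81 Ma lies in 5.333–2.58 Ma, so Pliocene.
D: 50 Ma lies in 56–33.9 Ma, so Eocene.
Oldest = 65.2 Ma, youngest = 4.81 Ma → span 60.39 Myr.

A — Miocene; B — Paleocene; C — Pliocene; D — Eocene; span 60.39 million years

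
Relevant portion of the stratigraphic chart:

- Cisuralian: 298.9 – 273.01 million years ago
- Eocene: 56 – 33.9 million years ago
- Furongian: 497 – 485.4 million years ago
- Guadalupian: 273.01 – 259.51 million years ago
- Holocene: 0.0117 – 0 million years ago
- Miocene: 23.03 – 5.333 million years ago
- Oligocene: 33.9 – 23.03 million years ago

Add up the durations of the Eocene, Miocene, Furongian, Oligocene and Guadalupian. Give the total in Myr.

75.767 million years

Each duration: Eocene = 22.1; Miocene = 17.697; Furongian = 11.6; Oligocene = 10.87; Guadalupian = 13.5.
Sum: 22.1 + 17.697 + 11.6 + 10.87 + 13.5 = 75.767 Myr.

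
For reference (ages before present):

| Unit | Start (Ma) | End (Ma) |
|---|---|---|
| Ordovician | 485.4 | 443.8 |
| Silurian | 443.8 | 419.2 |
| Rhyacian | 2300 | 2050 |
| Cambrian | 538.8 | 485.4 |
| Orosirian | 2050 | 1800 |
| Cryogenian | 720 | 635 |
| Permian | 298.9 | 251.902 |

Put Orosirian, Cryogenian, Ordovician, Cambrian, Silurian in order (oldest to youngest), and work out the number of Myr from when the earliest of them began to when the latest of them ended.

Orosirian → Cryogenian → Cambrian → Ordovician → Silurian; total span 1630.8 Myr

From the excerpt: Orosirian 2050–1800; Cryogenian 720–635; Ordovician 485.4–443.8; Cambrian 538.8–485.4; Silurian 443.8–419.2 (Ma).
Larger Ma is earlier, so the oldest is Orosirian and the youngest is Silurian; oldest to youngest: Orosirian, Cryogenian, Cambrian, Ordovician, Silurian.
Oldest start 2050 minus youngest end 419.2 gives 1630.8 Myr overall.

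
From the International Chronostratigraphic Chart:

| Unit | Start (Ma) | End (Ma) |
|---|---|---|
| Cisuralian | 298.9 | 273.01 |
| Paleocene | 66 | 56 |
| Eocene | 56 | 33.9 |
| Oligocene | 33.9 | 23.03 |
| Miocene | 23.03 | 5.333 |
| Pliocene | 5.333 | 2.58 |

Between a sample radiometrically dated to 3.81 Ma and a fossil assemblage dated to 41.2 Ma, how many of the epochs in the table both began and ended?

The older date is 41.2 Ma and the younger is 3.81 Ma.
Epochs with start < 41.2 and end > 3.81 Ma: Oligocene (33.9–23.03), Miocene (23.03–5.333).
That is 2 complete epochs.

2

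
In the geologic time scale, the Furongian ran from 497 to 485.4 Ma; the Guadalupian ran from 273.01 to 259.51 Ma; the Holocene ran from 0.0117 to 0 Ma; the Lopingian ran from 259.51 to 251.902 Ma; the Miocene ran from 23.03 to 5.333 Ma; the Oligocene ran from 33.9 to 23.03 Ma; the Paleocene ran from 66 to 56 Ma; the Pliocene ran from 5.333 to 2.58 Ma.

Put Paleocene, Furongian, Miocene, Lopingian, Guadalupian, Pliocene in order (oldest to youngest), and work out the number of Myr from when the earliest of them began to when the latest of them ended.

Start ages (Ma): Furongian 497, Guadalupian 273.01, Lopingian 259.51, Paleocene 66, Miocene 23.03, Pliocene 5.333.
Ordered oldest to youngest: Furongian, Guadalupian, Lopingian, Paleocene, Miocene, Pliocene.
Span = 497 − 2.58 = 494.42 Myr.

Furongian, Guadalupian, Lopingian, Paleocene, Miocene, Pliocene; total span 494.42 Myr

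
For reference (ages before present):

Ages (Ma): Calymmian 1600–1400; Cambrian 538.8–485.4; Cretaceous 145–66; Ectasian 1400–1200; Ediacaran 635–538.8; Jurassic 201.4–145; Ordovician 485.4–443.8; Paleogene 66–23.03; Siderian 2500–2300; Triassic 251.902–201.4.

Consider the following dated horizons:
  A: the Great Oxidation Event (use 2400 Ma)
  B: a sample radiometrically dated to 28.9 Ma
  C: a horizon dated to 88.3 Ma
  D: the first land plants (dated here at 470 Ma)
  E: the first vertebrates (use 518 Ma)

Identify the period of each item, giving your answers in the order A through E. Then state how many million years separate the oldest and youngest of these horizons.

A — Siderian; B — Paleogene; C — Cretaceous; D — Ordovician; E — Cambrian; span 2371.1 million years

Match each age against the start–end ranges in the excerpt: A = 2400 Ma → Siderian (2500–2300); B = 28.9 Ma → Paleogene (66–23.03); C = 88.3 Ma → Cretaceous (145–66); D = 470 Ma → Ordovician (485.4–443.8); E = 518 Ma → Cambrian (538.8–485.4).
The largest age is 2400 Ma and the smallest is 28.9 Ma; their difference is 2371.1 Myr.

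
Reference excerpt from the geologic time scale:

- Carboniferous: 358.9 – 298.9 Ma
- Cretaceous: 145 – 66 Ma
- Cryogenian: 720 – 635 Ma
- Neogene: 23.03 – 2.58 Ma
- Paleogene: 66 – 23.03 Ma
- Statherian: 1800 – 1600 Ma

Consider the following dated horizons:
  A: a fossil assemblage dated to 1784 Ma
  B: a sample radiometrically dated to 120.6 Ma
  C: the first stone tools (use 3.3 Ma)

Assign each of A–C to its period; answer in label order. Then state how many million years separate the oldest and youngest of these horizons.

Match each age against the start–end ranges in the excerpt: A = 1784 Ma → Statherian (1800–1600); B = 120.6 Ma → Cretaceous (145–66); C = 3.3 Ma → Neogene (23.03–2.58).
The largest age is 1784 Ma and the smallest is 3.3 Ma; their difference is 1780.7 Myr.

A — Statherian; B — Cretaceous; C — Neogene; span 1780.7 million years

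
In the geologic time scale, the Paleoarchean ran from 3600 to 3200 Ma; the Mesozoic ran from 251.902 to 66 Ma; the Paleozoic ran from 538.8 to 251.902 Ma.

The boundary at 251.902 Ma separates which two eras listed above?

The Paleozoic ends at 251.902 Ma and the Mesozoic begins at 251.902 Ma, so they share that boundary.

Paleozoic and Mesozoic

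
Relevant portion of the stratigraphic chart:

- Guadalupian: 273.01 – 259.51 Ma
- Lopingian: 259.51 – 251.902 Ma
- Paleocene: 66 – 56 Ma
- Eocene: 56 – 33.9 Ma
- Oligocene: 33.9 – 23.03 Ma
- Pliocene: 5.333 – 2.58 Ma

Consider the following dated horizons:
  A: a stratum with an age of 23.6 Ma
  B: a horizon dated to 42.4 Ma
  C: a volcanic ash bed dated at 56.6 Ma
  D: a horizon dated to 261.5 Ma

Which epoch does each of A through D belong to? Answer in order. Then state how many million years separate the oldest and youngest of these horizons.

Match each age against the start–end ranges in the excerpt: A = 23.6 Ma → Oligocene (33.9–23.03); B = 42.4 Ma → Eocene (56–33.9); C = 56.6 Ma → Paleocene (66–56); D = 261.5 Ma → Guadalupian (273.01–259.51).
The largest age is 261.5 Ma and the smallest is 23.6 Ma; their difference is 237.9 Myr.

A — Oligocene; B — Eocene; C — Paleocene; D — Guadalupian; span 237.9 million years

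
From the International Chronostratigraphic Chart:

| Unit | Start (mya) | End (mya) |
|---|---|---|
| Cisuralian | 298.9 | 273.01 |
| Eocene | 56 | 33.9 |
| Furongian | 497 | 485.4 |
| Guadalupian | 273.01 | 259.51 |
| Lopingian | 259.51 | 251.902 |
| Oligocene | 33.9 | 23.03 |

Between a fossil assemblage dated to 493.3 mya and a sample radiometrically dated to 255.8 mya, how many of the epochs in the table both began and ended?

2

493.3 Ma sits inside the Furongian (497–485.4) and 255.8 Ma inside the Lopingian (259.51–251.902); neither of those is wholly between the two dates.
The listed epochs lying completely between them are Cisuralian, Guadalupian — 2 in all.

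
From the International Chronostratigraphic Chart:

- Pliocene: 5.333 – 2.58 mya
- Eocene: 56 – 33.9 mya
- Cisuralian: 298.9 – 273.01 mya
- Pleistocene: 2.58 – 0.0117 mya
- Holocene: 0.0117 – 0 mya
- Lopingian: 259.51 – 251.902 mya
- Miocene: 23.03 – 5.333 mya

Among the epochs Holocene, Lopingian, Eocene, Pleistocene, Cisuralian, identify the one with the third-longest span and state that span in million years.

Durations: Holocene 0.0117; Lopingian 7.608; Eocene 22.1; Pleistocene 2.5683; Cisuralian 25.89 Myr.
Sorted longest-first: Cisuralian (25.89), Eocene (22.1), Lopingian (7.608), Pleistocene (2.5683), Holocene (0.0117).
The third longest is Lopingian at 7.608 Myr.

Lopingian, 7.608 million years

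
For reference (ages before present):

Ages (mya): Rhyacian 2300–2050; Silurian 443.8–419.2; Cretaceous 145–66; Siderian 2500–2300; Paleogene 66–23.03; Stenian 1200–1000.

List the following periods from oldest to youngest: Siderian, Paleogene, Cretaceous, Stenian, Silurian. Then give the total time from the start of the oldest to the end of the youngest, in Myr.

Siderian → Stenian → Silurian → Cretaceous → Paleogene; total span 2476.97 Myr

From the excerpt: Siderian 2500–2300; Paleogene 66–23.03; Cretaceous 145–66; Stenian 1200–1000; Silurian 443.8–419.2 (Ma).
Larger Ma is earlier, so the oldest is Siderian and the youngest is Paleogene; oldest to youngest: Siderian, Stenian, Silurian, Cretaceous, Paleogene.
Oldest start 2500 minus youngest end 23.03 gives 2476.97 Myr overall.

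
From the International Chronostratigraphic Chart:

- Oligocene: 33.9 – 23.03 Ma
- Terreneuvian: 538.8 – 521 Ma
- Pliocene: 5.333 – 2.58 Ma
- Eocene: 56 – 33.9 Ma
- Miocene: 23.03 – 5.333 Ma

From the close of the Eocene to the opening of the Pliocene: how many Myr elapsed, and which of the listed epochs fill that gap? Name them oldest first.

The Eocene closes at 33.9 Ma and the Pliocene opens at 5.333 Ma, so the interval is 33.9 − 5.333 = 28.567 Myr.
An epoch fits inside if it starts at or after 33.9 Ma and ends at or before 5.333 Ma; oldest first that gives Oligocene, Miocene.

28.567 million years; Oligocene, Miocene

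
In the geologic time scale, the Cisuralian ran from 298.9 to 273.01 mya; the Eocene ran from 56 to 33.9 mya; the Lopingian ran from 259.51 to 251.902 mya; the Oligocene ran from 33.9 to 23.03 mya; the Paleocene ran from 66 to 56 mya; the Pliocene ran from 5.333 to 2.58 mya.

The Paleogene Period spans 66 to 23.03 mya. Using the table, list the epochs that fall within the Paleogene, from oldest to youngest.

Paleocene, Eocene, Oligocene

Epochs with both bounds inside 66–23.03 Ma: Paleocene (66–56), Eocene (56–33.9), Oligocene (33.9–23.03).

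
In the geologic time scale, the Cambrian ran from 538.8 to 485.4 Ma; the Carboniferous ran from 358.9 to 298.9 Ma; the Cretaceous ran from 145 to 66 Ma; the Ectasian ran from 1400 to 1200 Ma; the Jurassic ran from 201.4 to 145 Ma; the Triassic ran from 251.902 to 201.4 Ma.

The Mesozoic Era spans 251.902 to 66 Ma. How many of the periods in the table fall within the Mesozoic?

Periods inside 251.902–66 Ma: Triassic, Jurassic, Cretaceous — 3 in total.

3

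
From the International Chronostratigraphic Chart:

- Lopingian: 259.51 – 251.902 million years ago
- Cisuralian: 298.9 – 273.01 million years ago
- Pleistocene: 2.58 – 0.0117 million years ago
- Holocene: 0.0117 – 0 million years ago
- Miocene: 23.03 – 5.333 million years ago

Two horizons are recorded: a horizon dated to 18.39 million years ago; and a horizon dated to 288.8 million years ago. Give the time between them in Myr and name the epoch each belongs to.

Elapsed time: 288.8 − 18.39 = 270.41 Myr.
18.39 Ma lies within 23.03–5.333 Ma: Miocene.
288.8 Ma lies within 298.9–273.01 Ma: Cisuralian.

270.41 million years apart; the first in the Miocene, the second in the Cisuralian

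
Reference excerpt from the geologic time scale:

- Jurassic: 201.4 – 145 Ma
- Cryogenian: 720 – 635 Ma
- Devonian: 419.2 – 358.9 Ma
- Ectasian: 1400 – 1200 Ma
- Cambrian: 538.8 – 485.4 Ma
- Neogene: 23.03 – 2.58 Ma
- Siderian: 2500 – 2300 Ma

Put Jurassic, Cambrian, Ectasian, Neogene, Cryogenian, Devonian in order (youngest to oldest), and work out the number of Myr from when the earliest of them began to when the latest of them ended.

From the excerpt: Jurassic 201.4–145; Cambrian 538.8–485.4; Ectasian 1400–1200; Neogene 23.03–2.58; Cryogenian 720–635; Devonian 419.2–358.9 (Ma).
Larger Ma is earlier, so the oldest is Ectasian and the youngest is Neogene; youngest to oldest: Neogene, Jurassic, Devonian, Cambrian, Cryogenian, Ectasian.
Oldest start 1400 minus youngest end 2.58 gives 1397.42 Myr overall.

Neogene → Jurassic → Devonian → Cambrian → Cryogenian → Ectasian; total span 1397.42 Myr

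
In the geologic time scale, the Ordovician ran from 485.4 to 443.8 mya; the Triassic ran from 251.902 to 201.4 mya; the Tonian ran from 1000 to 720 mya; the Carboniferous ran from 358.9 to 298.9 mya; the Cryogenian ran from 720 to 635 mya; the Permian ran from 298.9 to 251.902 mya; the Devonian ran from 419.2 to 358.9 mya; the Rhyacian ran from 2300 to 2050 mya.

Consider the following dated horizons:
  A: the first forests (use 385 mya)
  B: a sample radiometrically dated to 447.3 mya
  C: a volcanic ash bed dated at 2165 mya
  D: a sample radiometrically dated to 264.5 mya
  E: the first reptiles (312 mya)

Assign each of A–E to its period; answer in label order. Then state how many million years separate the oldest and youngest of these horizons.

A: 385 Ma lies in 419.2–358.9 Ma, so Devonian.
B: 447.3 Ma lies in 485.4–443.8 Ma, so Ordovician.
C: 2165 Ma lies in 2300–2050 Ma, so Rhyacian.
D: 264.5 Ma lies in 298.9–251.902 Ma, so Permian.
E: 312 Ma lies in 358.9–298.9 Ma, so Carboniferous.
Oldest = 2165 Ma, youngest = 264.5 Ma → span 1900.5 Myr.

A — Devonian; B — Ordovician; C — Rhyacian; D — Permian; E — Carboniferous; span 1900.5 million years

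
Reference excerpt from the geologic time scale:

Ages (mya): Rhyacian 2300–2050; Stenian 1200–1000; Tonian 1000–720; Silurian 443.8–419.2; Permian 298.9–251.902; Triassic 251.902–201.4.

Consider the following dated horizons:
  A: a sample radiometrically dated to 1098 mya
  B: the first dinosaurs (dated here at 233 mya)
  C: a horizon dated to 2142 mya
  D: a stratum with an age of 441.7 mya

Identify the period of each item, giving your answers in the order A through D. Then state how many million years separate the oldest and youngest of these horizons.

A: 1098 Ma lies in 1200–1000 Ma, so Stenian.
B: 233 Ma lies in 251.902–201.4 Ma, so Triassic.
C: 2142 Ma lies in 2300–2050 Ma, so Rhyacian.
D: 441.7 Ma lies in 443.8–419.2 Ma, so Silurian.
Oldest = 2142 Ma, youngest = 233 Ma → span 1909 Myr.

A — Stenian; B — Triassic; C — Rhyacian; D — Silurian; span 1909 million years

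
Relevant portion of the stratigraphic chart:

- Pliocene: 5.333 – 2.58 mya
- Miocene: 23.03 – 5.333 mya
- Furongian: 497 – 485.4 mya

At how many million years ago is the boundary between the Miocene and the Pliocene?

The Miocene ends and the Pliocene begins at 5.333 mya.

5.333 mya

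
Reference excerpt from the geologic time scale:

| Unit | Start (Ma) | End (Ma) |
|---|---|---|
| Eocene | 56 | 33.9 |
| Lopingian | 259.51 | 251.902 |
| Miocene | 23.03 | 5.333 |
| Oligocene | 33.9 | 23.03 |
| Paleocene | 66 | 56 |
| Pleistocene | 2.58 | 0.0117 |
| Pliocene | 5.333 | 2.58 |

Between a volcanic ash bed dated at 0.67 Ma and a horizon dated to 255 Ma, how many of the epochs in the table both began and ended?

The older date is 255 Ma and the younger is 0.67 Ma.
Epochs with start < 255 and end > 0.67 Ma: Paleocene (66–56), Eocene (56–33.9), Oligocene (33.9–23.03), Miocene (23.03–5.333), Pliocene (5.333–2.58).
That is 5 complete epochs.

5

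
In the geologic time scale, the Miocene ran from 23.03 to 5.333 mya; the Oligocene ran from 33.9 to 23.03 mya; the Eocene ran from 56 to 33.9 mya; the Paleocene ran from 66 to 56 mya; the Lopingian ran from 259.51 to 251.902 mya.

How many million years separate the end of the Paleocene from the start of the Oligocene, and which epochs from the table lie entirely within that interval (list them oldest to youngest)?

The Paleocene closes at 56 Ma and the Oligocene opens at 33.9 Ma, so the interval is 56 − 33.9 = 22.1 Myr.
An epoch fits inside if it starts at or after 56 Ma and ends at or before 33.9 Ma; oldest first that gives Eocene.

22.1 million years; Eocene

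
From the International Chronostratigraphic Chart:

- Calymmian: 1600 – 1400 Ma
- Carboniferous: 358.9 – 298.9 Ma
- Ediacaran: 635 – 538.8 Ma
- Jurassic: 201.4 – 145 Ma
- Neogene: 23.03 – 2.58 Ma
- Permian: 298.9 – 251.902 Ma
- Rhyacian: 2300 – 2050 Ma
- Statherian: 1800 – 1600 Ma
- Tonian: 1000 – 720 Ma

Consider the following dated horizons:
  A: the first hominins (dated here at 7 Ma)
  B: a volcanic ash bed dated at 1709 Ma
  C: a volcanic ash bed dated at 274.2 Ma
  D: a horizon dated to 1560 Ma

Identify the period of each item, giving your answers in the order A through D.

A — Neogene; B — Statherian; C — Permian; D — Calymmian

Match each age against the start–end ranges in the excerpt: A = 7 Ma → Neogene (23.03–2.58); B = 1709 Ma → Statherian (1800–1600); C = 274.2 Ma → Permian (298.9–251.902); D = 1560 Ma → Calymmian (1600–1400).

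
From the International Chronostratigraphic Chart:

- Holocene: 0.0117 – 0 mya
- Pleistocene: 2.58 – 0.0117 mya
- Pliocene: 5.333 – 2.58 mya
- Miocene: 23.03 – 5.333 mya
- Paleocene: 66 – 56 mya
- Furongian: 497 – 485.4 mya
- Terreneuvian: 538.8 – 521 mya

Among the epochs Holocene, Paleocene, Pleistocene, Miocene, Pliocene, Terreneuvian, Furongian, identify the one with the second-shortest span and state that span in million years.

Start − end for each: Holocene 0.0117 − 0 = 0.0117; Paleocene 66 − 56 = 10; Pleistocene 2.58 − 0.0117 = 2.5683; Miocene 23.03 − 5.333 = 17.697; Pliocene 5.333 − 2.58 = 2.753; Terreneuvian 538.8 − 521 = 17.8; Furongian 497 − 485.4 = 11.6.
Ranking these from shortest: Holocene < Pleistocene < Pliocene < Paleocene < Furongian < Miocene < Terreneuvian.
Position 2 in that ranking is Pleistocene, which lasted 2.5683 Myr.

Pleistocene, 2.5683 million years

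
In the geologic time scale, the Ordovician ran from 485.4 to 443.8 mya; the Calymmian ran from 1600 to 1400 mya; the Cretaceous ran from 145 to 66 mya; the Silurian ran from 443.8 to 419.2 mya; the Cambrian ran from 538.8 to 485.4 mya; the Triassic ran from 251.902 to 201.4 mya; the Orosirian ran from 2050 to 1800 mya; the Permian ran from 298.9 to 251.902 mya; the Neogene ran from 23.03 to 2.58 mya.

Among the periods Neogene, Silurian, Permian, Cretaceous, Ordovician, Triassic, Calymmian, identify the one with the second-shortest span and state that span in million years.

Silurian, 24.6 million years

Durations: Neogene 20.45; Silurian 24.6; Permian 46.998; Cretaceous 79; Ordovician 41.6; Triassic 50.502; Calymmian 200 Myr.
Sorted shortest-first: Neogene (20.45), Silurian (24.6), Ordovician (41.6), Permian (46.998), Triassic (50.502), Cretaceous (79), Calymmian (200).
The second shortest is Silurian at 24.6 Myr.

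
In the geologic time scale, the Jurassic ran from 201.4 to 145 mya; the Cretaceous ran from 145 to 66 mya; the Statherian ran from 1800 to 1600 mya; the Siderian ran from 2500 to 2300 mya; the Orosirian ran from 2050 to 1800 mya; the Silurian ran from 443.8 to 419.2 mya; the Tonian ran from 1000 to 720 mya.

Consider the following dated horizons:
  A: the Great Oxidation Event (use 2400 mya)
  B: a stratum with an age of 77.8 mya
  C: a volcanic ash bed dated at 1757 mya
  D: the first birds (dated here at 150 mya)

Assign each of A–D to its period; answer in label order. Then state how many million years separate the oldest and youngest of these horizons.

A — Siderian; B — Cretaceous; C — Statherian; D — Jurassic; span 2322.2 million years

Match each age against the start–end ranges in the excerpt: A = 2400 Ma → Siderian (2500–2300); B = 77.8 Ma → Cretaceous (145–66); C = 1757 Ma → Statherian (1800–1600); D = 150 Ma → Jurassic (201.4–145).
The largest age is 2400 Ma and the smallest is 77.8 Ma; their difference is 2322.2 Myr.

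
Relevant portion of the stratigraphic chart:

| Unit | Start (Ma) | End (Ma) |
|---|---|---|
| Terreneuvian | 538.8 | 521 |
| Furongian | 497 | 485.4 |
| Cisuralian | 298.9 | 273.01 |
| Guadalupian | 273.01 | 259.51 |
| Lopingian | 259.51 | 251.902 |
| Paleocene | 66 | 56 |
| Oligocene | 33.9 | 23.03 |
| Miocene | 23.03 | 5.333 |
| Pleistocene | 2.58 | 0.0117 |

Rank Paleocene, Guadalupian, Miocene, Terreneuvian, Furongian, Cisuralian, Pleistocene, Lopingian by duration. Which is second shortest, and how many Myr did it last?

Durations: Paleocene 10; Guadalupian 13.5; Miocene 17.697; Terreneuvian 17.8; Furongian 11.6; Cisuralian 25.89; Pleistocene 2.5683; Lopingian 7.608 Myr.
Sorted shortest-first: Pleistocene (2.5683), Lopingian (7.608), Paleocene (10), Furongian (11.6), Guadalupian (13.5), Miocene (17.697), Terreneuvian (17.8), Cisuralian (25.89).
The second shortest is Lopingian at 7.608 Myr.

Lopingian, 7.608 million years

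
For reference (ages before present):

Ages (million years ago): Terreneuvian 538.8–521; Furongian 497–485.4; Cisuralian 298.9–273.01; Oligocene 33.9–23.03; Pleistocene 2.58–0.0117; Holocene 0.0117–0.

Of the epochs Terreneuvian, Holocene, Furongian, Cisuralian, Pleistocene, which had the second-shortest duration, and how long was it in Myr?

Pleistocene, 2.5683 million years

Start − end for each: Terreneuvian 538.8 − 521 = 17.8; Holocene 0.0117 − 0 = 0.0117; Furongian 497 − 485.4 = 11.6; Cisuralian 298.9 − 273.01 = 25.89; Pleistocene 2.58 − 0.0117 = 2.5683.
Ranking these from shortest: Holocene < Pleistocene < Furongian < Terreneuvian < Cisuralian.
Position 2 in that ranking is Pleistocene, which lasted 2.5683 Myr.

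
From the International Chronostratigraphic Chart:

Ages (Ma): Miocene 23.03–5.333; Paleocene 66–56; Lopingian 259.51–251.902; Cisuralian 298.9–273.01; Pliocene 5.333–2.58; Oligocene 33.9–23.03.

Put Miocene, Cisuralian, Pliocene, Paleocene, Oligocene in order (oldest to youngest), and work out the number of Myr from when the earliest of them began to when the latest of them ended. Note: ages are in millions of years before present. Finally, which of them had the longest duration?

Cisuralian, Paleocene, Oligocene, Miocene, Pliocene; total span 296.32 Myr; longest is Cisuralian

Start ages (Ma): Cisuralian 298.9, Paleocene 66, Oligocene 33.9, Miocene 23.03, Pliocene 5.333.
Ordered oldest to youngest: Cisuralian, Paleocene, Oligocene, Miocene, Pliocene.
Span = 298.9 − 2.58 = 296.32 Myr.
Durations: Miocene 17.697, Pliocene 2.753, Oligocene 10.87, Paleocene 10, Cisuralian 25.89 → longest is Cisuralian (25.89 Myr).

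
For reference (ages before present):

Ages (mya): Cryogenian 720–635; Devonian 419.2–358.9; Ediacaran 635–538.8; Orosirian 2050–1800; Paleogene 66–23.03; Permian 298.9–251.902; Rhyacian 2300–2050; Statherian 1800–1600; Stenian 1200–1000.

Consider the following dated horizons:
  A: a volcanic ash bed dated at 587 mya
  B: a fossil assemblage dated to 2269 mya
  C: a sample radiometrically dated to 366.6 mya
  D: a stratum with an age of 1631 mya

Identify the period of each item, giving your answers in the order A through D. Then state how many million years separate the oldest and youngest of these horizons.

A — Ediacaran; B — Rhyacian; C — Devonian; D — Statherian; span 1902.4 million years

A: 587 Ma lies in 635–538.8 Ma, so Ediacaran.
B: 2269 Ma lies in 2300–2050 Ma, so Rhyacian.
C: 366.6 Ma lies in 419.2–358.9 Ma, so Devonian.
D: 1631 Ma lies in 1800–1600 Ma, so Statherian.
Oldest = 2269 Ma, youngest = 366.6 Ma → span 1902.4 Myr.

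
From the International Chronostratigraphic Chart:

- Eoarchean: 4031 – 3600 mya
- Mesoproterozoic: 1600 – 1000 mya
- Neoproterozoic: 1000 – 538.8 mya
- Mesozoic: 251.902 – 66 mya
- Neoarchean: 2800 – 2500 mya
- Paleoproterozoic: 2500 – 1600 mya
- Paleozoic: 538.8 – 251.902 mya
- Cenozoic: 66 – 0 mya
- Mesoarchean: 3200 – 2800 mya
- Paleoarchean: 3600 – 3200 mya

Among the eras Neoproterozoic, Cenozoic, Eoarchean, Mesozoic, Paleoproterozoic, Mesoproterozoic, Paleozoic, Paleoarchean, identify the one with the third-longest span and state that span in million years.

Neoproterozoic, 461.2 million years

Start − end for each: Neoproterozoic 1000 − 538.8 = 461.2; Cenozoic 66 − 0 = 66; Eoarchean 4031 − 3600 = 431; Mesozoic 251.902 − 66 = 185.902; Paleoproterozoic 2500 − 1600 = 900; Mesoproterozoic 1600 − 1000 = 600; Paleozoic 538.8 − 251.902 = 286.898; Paleoarchean 3600 − 3200 = 400.
Ranking these from longest: Paleoproterozoic > Mesoproterozoic > Neoproterozoic > Eoarchean > Paleoarchean > Paleozoic > Mesozoic > Cenozoic.
Position 3 in that ranking is Neoproterozoic, which lasted 461.2 Myr.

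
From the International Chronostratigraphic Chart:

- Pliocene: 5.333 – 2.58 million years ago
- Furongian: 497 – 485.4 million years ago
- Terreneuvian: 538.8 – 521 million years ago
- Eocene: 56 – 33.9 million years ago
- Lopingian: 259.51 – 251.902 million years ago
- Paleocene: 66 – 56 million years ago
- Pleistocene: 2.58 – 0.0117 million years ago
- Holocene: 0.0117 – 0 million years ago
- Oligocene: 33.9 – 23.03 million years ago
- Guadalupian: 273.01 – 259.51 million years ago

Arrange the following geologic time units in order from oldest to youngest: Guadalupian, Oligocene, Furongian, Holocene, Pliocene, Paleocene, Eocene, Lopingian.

Furongian, then Guadalupian, then Lopingian, then Paleocene, then Eocene, then Oligocene, then Pliocene, then Holocene

Sorting by start age (descending Ma, since larger Ma = older): Furongian began 497, Guadalupian began 273.01, Lopingian began 259.51, Paleocene began 66, Eocene began 56, Oligocene began 33.9, Pliocene began 5.333, Holocene began 0.0117.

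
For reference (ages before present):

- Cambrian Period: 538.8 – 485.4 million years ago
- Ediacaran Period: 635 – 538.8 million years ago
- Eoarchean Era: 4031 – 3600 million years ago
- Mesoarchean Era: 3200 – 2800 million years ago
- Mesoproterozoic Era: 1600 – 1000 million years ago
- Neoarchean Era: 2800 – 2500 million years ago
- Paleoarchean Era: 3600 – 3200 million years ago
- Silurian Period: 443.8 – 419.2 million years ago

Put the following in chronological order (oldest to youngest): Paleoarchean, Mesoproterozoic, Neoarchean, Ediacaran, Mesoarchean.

Paleoarchean, then Mesoarchean, then Neoarchean, then Mesoproterozoic, then Ediacaran

The oldest of these is Paleoarchean (starts 3600 Ma) and the youngest is Ediacaran (ends 538.8 Ma).
In between, by decreasing start age: Mesoarchean (3200), Neoarchean (2800), Mesoproterozoic (1600).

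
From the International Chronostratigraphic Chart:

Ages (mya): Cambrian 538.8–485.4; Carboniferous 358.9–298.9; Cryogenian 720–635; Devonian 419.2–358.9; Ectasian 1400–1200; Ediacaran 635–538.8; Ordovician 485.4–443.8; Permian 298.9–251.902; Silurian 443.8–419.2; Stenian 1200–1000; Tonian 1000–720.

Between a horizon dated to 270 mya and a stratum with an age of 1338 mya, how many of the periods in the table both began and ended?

9

1338 Ma sits inside the Ectasian (1400–1200) and 270 Ma inside the Permian (298.9–251.902); neither of those is wholly between the two dates.
The listed periods lying completely between them are Stenian, Tonian, Cryogenian, Ediacaran, Cambrian, Ordovician, Silurian, Devonian, Carboniferous — 9 in all.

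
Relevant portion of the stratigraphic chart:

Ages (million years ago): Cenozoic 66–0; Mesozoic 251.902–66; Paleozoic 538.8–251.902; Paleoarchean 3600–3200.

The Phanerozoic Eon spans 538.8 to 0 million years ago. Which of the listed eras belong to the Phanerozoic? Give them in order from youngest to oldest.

Cenozoic, Mesozoic, Paleozoic

Eras with both bounds inside 538.8–0 Ma: Cenozoic (66–0), Mesozoic (251.902–66), Paleozoic (538.8–251.902).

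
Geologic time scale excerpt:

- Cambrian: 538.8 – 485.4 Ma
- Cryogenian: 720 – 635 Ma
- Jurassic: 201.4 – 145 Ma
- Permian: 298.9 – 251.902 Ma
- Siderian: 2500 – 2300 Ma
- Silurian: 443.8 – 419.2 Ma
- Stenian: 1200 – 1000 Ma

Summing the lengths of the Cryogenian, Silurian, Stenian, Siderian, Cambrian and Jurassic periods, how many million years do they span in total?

Duration is start − end for each: (720 − 635) + (443.8 − 419.2) + (1200 − 1000) + (2500 − 2300) + (538.8 − 485.4) + (201.4 − 145).
That is 85 + 24.6 + 200 + 200 + 53.4 + 56.4, which totals 619.4 million years.

619.4 million years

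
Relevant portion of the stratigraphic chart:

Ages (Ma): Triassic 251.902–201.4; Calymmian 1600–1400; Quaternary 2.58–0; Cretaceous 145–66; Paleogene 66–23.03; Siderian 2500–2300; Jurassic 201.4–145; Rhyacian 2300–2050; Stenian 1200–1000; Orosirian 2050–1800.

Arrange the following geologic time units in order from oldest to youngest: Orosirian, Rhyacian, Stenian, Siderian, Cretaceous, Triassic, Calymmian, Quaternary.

Sorting by start age (descending Ma, since larger Ma = older): Siderian began 2500, Rhyacian began 2300, Orosirian began 2050, Calymmian began 1600, Stenian began 1200, Triassic began 251.902, Cretaceous began 145, Quaternary began 2.58.

Siderian → Rhyacian → Orosirian → Calymmian → Stenian → Triassic → Cretaceous → Quaternary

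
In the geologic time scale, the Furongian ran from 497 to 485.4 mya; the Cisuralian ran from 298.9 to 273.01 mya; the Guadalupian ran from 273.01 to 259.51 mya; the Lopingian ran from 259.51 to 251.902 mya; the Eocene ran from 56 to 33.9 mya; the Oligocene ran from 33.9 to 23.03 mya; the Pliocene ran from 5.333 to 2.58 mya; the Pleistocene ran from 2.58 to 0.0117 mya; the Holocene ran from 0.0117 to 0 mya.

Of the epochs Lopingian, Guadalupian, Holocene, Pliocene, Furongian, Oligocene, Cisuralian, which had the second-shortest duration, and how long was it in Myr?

Durations: Lopingian 7.608; Guadalupian 13.5; Holocene 0.0117; Pliocene 2.753; Furongian 11.6; Oligocene 10.87; Cisuralian 25.89 Myr.
Sorted shortest-first: Holocene (0.0117), Pliocene (2.753), Lopingian (7.608), Oligocene (10.87), Furongian (11.6), Guadalupian (13.5), Cisuralian (25.89).
The second shortest is Pliocene at 2.753 Myr.

Pliocene, 2.753 million years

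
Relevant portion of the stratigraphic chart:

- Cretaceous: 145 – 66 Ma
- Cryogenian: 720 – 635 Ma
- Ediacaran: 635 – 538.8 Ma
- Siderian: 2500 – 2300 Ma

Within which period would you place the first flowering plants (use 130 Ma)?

Cretaceous

130 Ma lies between 145 and 66 Ma, so it falls in the Cretaceous.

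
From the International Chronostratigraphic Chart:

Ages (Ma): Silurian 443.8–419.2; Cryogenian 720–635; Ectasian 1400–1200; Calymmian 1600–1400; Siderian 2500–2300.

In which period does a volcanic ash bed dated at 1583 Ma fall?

1583 Ma lies between 1600 and 1400 Ma, so it falls in the Calymmian.

Calymmian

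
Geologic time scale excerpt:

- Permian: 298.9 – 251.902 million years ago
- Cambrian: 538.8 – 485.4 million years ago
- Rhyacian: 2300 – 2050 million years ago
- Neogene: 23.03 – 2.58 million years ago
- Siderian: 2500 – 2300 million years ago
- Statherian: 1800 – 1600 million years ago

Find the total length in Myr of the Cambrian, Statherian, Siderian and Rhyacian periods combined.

703.4 million years

Duration is start − end for each: (538.8 − 485.4) + (1800 − 1600) + (2500 − 2300) + (2300 − 2050).
That is 53.4 + 200 + 200 + 250, which totals 703.4 million years.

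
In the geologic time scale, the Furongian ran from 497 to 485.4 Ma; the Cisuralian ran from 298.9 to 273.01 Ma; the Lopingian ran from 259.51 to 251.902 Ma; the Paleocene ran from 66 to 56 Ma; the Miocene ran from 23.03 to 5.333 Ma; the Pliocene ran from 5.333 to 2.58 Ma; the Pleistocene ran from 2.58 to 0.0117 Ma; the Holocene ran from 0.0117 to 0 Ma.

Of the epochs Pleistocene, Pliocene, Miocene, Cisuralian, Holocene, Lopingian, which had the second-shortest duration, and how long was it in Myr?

Pleistocene, 2.5683 million years

Start − end for each: Pleistocene 2.58 − 0.0117 = 2.5683; Pliocene 5.333 − 2.58 = 2.753; Miocene 23.03 − 5.333 = 17.697; Cisuralian 298.9 − 273.01 = 25.89; Holocene 0.0117 − 0 = 0.0117; Lopingian 259.51 − 251.902 = 7.608.
Ranking these from shortest: Holocene < Pleistocene < Pliocene < Lopingian < Miocene < Cisuralian.
Position 2 in that ranking is Pleistocene, which lasted 2.5683 Myr.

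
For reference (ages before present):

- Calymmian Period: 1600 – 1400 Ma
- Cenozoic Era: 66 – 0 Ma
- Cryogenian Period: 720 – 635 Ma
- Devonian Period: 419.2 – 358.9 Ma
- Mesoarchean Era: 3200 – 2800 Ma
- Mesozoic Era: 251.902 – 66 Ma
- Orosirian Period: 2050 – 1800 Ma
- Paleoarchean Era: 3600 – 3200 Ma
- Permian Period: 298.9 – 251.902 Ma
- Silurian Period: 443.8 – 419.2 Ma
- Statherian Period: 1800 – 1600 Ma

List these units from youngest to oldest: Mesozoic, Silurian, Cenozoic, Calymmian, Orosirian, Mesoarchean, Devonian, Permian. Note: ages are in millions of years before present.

Cenozoic → Mesozoic → Permian → Devonian → Silurian → Calymmian → Orosirian → Mesoarchean

Sorting by start age (ascending Ma, since larger Ma = older): Cenozoic start 66, Mesozoic start 251.902, Permian start 298.9, Devonian start 419.2, Silurian start 443.8, Calymmian start 1600, Orosirian start 2050, Mesoarchean start 3200.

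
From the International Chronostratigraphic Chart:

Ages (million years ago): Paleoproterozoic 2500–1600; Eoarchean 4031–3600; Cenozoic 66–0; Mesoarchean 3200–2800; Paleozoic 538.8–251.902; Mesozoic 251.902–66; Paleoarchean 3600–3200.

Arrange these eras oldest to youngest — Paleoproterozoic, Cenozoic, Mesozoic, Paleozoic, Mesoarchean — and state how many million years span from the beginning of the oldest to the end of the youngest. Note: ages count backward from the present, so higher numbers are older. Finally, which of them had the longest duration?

Start ages (Ma): Mesoarchean 3200, Paleoproterozoic 2500, Paleozoic 538.8, Mesozoic 251.902, Cenozoic 66.
Ordered oldest to youngest: Mesoarchean, Paleoproterozoic, Paleozoic, Mesozoic, Cenozoic.
Span = 3200 − 0 = 3200 Myr.
Durations: Paleoproterozoic 900, Paleozoic 286.898, Mesoarchean 400, Mesozoic 185.902, Cenozoic 66 → longest is Paleoproterozoic (900 Myr).

Mesoarchean → Paleoproterozoic → Paleozoic → Mesozoic → Cenozoic; total span 3200 Myr; longest is Paleoproterozoic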